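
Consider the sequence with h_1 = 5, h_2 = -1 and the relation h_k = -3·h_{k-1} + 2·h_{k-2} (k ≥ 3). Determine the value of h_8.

Iterate the recurrence:
h_3 = 13, h_4 = -41, h_5 = 149, h_6 = -529, h_7 = 1885, h_8 = -6713.

-6713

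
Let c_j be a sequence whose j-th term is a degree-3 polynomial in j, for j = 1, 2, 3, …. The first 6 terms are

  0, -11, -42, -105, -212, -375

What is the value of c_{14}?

1st diffs: -11, -31, -63, -107, -163.
2nd diffs: -20, -32, -44, -56.
3rd diffs: -12, -12, -12 (constant).
Newton forward-difference form: c_j = (-11)·C(j-1,1) + (-20)·C(j-1,2) + (-12)·C(j-1,3).
At j = 14: j-1 = 13, so c_{14} = -143 - 1560 - 3432 = -5135.

-5135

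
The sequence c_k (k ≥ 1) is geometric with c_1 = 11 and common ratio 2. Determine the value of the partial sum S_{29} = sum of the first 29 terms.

5905580021

c_k = 11·2^(k-1).
S = 11·(2^29 - 1)/(2 - 1) = 11·(536870912 - 1)/(1) = 5905580021.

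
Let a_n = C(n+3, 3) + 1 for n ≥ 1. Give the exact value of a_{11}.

365

C(14, 3) = 364, so a_{11} = 365.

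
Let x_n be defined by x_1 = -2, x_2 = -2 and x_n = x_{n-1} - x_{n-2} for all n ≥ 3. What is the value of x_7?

-2

x_3 = 0  x_4 = 2  x_5 = 2  x_6 = 0  x_7 = -2.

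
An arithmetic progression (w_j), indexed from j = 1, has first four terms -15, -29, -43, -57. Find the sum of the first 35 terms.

Common difference d = -14.
w_j = -15 + (j - 1)·(-14).
w_{35} = -491; S = 35·(-15 + (-491))/2 = -8855.

-8855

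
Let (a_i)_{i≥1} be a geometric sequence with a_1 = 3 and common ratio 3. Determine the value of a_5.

a_i = 3·3^(i-1).
a_5 = 3·3^4 = 243.

243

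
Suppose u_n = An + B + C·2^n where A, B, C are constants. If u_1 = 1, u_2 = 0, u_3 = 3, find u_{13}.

16321

Plug in n = 1, 2, 3: A + B + 2C = 1; 2A + B + 4C = 0; 3A + B + 8C = 3.
Subtracting the first from the second: A + 2C = -1.
Subtracting the second from the third: A + 4C = 3.
Solving: C = 2, A = -5, then B = 2.
So u_n = -5·n + 2 + 2·2^n; at n=13 this is 16321.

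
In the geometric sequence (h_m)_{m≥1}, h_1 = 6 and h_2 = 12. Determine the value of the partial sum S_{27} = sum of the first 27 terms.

805306362

Common ratio r = 2.
h_m = 6·2^(m-1).
S = 6·(2^27 - 1)/(2 - 1) = 6·(134217728 - 1)/(1) = 805306362.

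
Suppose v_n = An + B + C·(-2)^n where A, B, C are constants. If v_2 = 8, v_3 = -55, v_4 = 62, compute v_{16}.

327626

Write the equations: 2A + B + 4C = 8; 3A + B - 8C = -55; 4A + B + 16C = 62.
Subtracting the first from the second: A - 12C = -63.
Subtracting the second from the third: A + 24C = 117.
Solving: C = 5, A = -3, then B = -6.
Hence v_{16} = -3·16 + (-6) + 5·65536 = 327626.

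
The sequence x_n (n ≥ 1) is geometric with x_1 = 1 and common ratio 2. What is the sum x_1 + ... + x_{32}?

x_n = 1·2^(n-1).
S = 1·(2^32 - 1)/(2 - 1) = 1·(4294967296 - 1)/(1) = 4294967295.

4294967295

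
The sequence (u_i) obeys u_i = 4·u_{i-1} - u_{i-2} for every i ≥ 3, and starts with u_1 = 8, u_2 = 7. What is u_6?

Applying the relation repeatedly:
u_3 = 20;  u_4 = 73;  u_5 = 272;  u_6 = 1015.

1015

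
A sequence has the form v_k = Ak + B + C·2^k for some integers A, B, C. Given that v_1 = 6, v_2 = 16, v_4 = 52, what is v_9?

1074

Plug in k = 1, 2, 4: A + B + 2C = 6; 2A + B + 4C = 16; 4A + B + 16C = 52.
Subtracting the first from the second: A + 2C = 10.
Subtracting the second from the third: 2A + 12C = 36.
Solving: C = 2, A = 6, then B = -4.
Therefore v_9 = 54 + (-4) + 2·512 = 1074.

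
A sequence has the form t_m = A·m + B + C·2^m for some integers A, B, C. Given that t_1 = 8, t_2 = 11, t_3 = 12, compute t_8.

-211

Plug in m = 1, 2, 3: A + B + 2C = 8; 2A + B + 4C = 11; 3A + B + 8C = 12.
Subtracting the first from the second: A + 2C = 3.
Subtracting the second from the third: A + 4C = 1.
Solving: C = -1, A = 5, then B = 5.
Therefore t_8 = 40 + 5 + (-1)·256 = -211.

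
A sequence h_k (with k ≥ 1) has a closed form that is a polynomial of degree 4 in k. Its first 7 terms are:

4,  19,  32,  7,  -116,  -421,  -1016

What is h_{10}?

1st diffs: 15, 13, -25, -123, -305, -595.
2nd diffs: -2, -38, -98, -182, -290.
3rd diffs: -36, -60, -84, -108.
4th diffs: -24, -24, -24 (constant).
So h_k = -k^4 + 4k^3 + 2k - 1.
Evaluating at k = 10 gives h_{10} = -5981.

-5981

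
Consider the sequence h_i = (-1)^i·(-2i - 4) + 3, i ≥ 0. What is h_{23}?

(-1)^23 = -1; -2i - 4 at i=23 is -50; so h_{23} = 53.

53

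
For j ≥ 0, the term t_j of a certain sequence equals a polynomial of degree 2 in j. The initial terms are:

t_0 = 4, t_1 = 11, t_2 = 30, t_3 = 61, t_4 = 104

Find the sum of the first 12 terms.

1st diffs: 7, 19, 31, 43.
2nd diffs: 12, 12, 12 (constant).
Newton forward-difference form: t_j = 4 + 7·C(j,1) + 12·C(j,2).
Continuing: …, 159, 226, 305, 396, …, t_{11} = 741.
Summing j = 0..11 (12 terms) gives 3150.

3150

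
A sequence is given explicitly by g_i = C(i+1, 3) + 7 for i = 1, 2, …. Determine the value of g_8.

C(9, 3) = 84, so g_8 = 91.

91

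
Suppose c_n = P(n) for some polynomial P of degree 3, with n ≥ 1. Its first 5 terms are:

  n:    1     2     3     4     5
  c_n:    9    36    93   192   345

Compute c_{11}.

3069

1st diffs: 27, 57, 99, 153.
2nd diffs: 30, 42, 54.
3rd diffs: 12, 12 (constant).
Newton forward-difference form: c_n = 9 + 27·C(n-1,1) + 30·C(n-1,2) + 12·C(n-1,3).
At n = 11: n-1 = 10, so c_{11} = 9 + 270 + 1350 + 1440 = 3069.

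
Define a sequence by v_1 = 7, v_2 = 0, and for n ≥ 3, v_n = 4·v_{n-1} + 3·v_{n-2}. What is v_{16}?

Iterate the recurrence:
v_3 = 21, v_4 = 84, v_5 = 399, …, v_{13} = 86348703, v_{14} = 401154600, v_{15} = 1863664509, v_{16} = 8658121836.

8658121836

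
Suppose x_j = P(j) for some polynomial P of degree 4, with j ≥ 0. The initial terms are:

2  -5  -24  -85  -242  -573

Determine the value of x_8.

1st diffs: -7, -19, -61, -157, -331.
2nd diffs: -12, -42, -96, -174.
3rd diffs: -30, -54, -78.
4th diffs: -24, -24 (constant).
So x_j = -j^4 + j^3 - 2j^2 - 5j + 2.
Evaluating at j = 8 gives x_8 = -3750.

-3750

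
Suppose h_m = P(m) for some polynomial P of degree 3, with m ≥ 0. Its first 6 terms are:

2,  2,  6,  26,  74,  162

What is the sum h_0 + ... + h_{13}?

1st diffs: 0, 4, 20, 48, 88.
2nd diffs: 4, 16, 28, 40.
3rd diffs: 12, 12, 12 (constant).
Newton forward-difference form: h_m = 2 + 4·C(m,2) + 12·C(m,3).
Continuing: …, 302, 506, 786, 1154, …, h_{13} = 3746.
Summing m = 0..13 (14 terms) gives 13496.

13496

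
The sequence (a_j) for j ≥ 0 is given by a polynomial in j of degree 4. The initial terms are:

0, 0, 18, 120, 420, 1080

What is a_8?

1st diffs: 0, 18, 102, 300, 660.
2nd diffs: 18, 84, 198, 360.
3rd diffs: 66, 114, 162.
4th diffs: 48, 48 (constant).
Newton forward-difference form: a_j = 18·C(j,2) + 66·C(j,3) + 48·C(j,4).
At j = 8: j = 8, so a_8 = 504 + 3696 + 3360 = 7560.

7560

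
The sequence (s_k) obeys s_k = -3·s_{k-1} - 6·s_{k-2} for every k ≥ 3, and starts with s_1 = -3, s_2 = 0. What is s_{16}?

Iterate the recurrence:
s_3 = 18;  s_4 = -54;  s_5 = 54;  …;  s_{13} = -100602;  s_{14} = 433026;  s_{15} = -695466;  s_{16} = -511758.

-511758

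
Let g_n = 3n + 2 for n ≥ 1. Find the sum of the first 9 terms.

153

Over n = 1..9: Σn = 45.
Total = (3)·45 + (2)·9 = 153.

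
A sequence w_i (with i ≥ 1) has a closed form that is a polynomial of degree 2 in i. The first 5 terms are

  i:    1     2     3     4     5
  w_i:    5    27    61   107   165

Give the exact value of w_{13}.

1st diffs: 22, 34, 46, 58.
2nd diffs: 12, 12, 12 (constant).
Newton forward-difference form: w_i = 5 + 22·C(i-1,1) + 12·C(i-1,2).
At i = 13: i-1 = 12, so w_{13} = 5 + 264 + 792 = 1061.

1061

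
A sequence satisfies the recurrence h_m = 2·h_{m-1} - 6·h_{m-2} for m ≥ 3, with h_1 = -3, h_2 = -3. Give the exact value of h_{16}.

Applying the relation repeatedly:
h_3 = 12; h_4 = 42; h_5 = 12; …; h_{13} = -45888; h_{14} = 249792; h_{15} = 774912; h_{16} = 51072.

51072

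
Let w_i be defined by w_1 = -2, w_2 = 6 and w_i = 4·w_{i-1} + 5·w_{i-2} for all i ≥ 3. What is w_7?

10414

w_3 = 14  w_4 = 86  w_5 = 414  w_6 = 2086  w_7 = 10414.
(Characteristic roots are 5 and -1.)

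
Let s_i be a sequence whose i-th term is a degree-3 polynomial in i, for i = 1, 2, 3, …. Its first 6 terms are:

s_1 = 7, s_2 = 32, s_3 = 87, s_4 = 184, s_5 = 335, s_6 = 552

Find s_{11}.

1st diffs: 25, 55, 97, 151, 217.
2nd diffs: 30, 42, 54, 66.
3rd diffs: 12, 12, 12 (constant).
Newton forward-difference form: s_i = 7 + 25·C(i-1,1) + 30·C(i-1,2) + 12·C(i-1,3).
At i = 11: i-1 = 10, so s_{11} = 7 + 250 + 1350 + 1440 = 3047.

3047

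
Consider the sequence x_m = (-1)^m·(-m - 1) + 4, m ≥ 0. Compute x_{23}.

28

(-1)^23 = -1; -m - 1 at m=23 is -24; so x_{23} = 28.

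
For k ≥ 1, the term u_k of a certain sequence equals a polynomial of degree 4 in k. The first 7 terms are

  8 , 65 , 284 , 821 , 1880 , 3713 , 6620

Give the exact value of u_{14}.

92321

1st diffs: 57, 219, 537, 1059, 1833, 2907.
2nd diffs: 162, 318, 522, 774, 1074.
3rd diffs: 156, 204, 252, 300.
4th diffs: 48, 48, 48 (constant).
Newton forward-difference form: u_k = 8 + 57·C(k-1,1) + 162·C(k-1,2) + 156·C(k-1,3) + 48·C(k-1,4).
At k = 14: k-1 = 13, so u_{14} = 8 + 741 + 12636 + 44616 + 34320 = 92321.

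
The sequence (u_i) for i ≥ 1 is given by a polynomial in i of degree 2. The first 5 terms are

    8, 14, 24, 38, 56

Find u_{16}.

1st diffs: 6, 10, 14, 18.
2nd diffs: 4, 4, 4 (constant).
So u_i = 2i^2 + 6.
Evaluating at i = 16 gives u_{16} = 518.

518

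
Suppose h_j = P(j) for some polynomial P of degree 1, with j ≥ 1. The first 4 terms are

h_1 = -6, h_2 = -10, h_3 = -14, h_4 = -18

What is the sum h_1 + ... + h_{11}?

-286

1st diffs: -4, -4, -4 (constant).
So h_j = -4j - 2.
Continuing: …, -22, -26, -30, -34, …, h_{11} = -46.
Summing j = 1..11 (11 terms) gives -286.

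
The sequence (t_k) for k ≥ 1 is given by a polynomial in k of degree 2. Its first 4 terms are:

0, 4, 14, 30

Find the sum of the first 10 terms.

900

1st diffs: 4, 10, 16.
2nd diffs: 6, 6 (constant).
So t_k = 3k^2 - 5k + 2.
Continuing: …, 52, 80, 114, 154, …, t_{10} = 252.
Summing k = 1..10 (10 terms) gives 900.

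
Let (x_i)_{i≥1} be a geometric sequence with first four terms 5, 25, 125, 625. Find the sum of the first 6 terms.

Common ratio r = 5.
x_i = 5·5^(i-1).
S = 5·(5^6 - 1)/(5 - 1) = 5·(15625 - 1)/(4) = 19530.

19530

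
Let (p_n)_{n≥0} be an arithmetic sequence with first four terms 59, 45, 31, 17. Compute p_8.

Common difference d = -14.
p_n = 59 + (n - 0)·(-14).
p_8 = 59 + 8·(-14) = -53.

-53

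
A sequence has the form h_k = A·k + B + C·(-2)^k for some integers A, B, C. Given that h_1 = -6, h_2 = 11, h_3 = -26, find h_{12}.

12277

Plug in k = 1, 2, 3: A + B - 2C = -6; 2A + B + 4C = 11; 3A + B - 8C = -26.
Subtracting the first from the second: A + 6C = 17.
Subtracting the second from the third: A - 12C = -37.
Solving: C = 3, A = -1, then B = 1.
So h_k = -1·k + 1 + 3·(-2)^k; at k=12 this is 12277.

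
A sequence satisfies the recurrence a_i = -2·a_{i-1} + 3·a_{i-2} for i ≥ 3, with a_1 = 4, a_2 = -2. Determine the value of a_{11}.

88576

Step forward from the initial values:
a_3 = 16; a_4 = -38; a_5 = 124; a_6 = -362; a_7 = 1096; a_8 = -3278; a_9 = 9844; a_{10} = -29522; a_{11} = 88576.
(Characteristic roots are 1 and -3.)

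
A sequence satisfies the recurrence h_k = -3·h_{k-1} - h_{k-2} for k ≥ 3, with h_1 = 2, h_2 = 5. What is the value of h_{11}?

-38993

Compute successive terms:
h_3 = -17;  h_4 = 46;  h_5 = -121;  h_6 = 317;  h_7 = -830;  h_8 = 2173;  h_9 = -5689;  h_{10} = 14894;  h_{11} = -38993.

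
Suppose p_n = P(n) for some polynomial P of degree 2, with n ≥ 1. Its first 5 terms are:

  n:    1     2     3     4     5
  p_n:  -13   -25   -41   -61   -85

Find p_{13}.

1st diffs: -12, -16, -20, -24.
2nd diffs: -4, -4, -4 (constant).
So p_n = -2n^2 - 6n - 5.
Evaluating at n = 13 gives p_{13} = -421.

-421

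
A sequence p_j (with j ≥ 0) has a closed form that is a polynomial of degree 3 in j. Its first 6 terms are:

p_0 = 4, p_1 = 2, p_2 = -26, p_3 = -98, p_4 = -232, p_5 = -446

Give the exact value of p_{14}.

-8942

1st diffs: -2, -28, -72, -134, -214.
2nd diffs: -26, -44, -62, -80.
3rd diffs: -18, -18, -18 (constant).
So p_j = -3j^3 - 4j^2 + 5j + 4.
Evaluating at j = 14 gives p_{14} = -8942.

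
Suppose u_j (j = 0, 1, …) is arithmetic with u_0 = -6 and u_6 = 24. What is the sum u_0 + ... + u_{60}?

8784

Common difference d = (24 - (-6)) / (6 - 0) = 5.
u_j = -6 + (j - 0)·5.
u_{60} = 294; S = 61·(-6 + 294)/2 = 8784.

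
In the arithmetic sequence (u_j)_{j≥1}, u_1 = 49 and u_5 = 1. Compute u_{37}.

Common difference d = (1 - 49) / (5 - 1) = -12.
u_j = 49 + (j - 1)·(-12).
u_{37} = 49 + 36·(-12) = -383.

-383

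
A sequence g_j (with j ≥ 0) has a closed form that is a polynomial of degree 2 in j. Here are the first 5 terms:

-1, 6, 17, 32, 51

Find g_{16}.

591

1st diffs: 7, 11, 15, 19.
2nd diffs: 4, 4, 4 (constant).
So g_j = 2j^2 + 5j - 1.
Evaluating at j = 16 gives g_{16} = 591.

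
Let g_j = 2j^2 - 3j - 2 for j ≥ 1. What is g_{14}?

348

g_{14} = 2·14^2 - 3·14 - 2 = 348.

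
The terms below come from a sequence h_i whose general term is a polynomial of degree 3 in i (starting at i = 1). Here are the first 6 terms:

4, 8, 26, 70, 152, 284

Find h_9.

1st diffs: 4, 18, 44, 82, 132.
2nd diffs: 14, 26, 38, 50.
3rd diffs: 12, 12, 12 (constant).
Newton forward-difference form: h_i = 4 + 4·C(i-1,1) + 14·C(i-1,2) + 12·C(i-1,3).
At i = 9: i-1 = 8, so h_9 = 4 + 32 + 392 + 672 = 1100.

1100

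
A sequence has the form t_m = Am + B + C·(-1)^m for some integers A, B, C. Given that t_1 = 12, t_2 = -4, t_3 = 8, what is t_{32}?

-64

The three given values yield: A + B - C = 12; 2A + B + C = -4; 3A + B - C = 8.
Subtracting the first from the second: A + 2C = -16.
Subtracting the second from the third: A - 2C = 12.
Solving: C = -7, A = -2, then B = 7.
Hence t_{32} = -2·32 + 7 + (-7)·1 = -64.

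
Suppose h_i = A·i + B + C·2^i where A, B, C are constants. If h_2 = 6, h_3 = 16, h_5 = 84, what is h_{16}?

196574

Plug in i = 2, 3, 5: 2A + B + 4C = 6; 3A + B + 8C = 16; 5A + B + 32C = 84.
Subtracting the first from the second: A + 4C = 10.
Subtracting the second from the third: 2A + 24C = 68.
Solving: C = 3, A = -2, then B = -2.
So h_i = -2·i + (-2) + 3·2^i; at i=16 this is 196574.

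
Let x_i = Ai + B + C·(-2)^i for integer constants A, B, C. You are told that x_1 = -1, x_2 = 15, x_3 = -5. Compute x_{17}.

-262077

The three given values yield: A + B - 2C = -1; 2A + B + 4C = 15; 3A + B - 8C = -5.
Subtracting the first from the second: A + 6C = 16.
Subtracting the second from the third: A - 12C = -20.
Solving: C = 2, A = 4, then B = -1.
Hence x_{17} = 4·17 + (-1) + 2·(-131072) = -262077.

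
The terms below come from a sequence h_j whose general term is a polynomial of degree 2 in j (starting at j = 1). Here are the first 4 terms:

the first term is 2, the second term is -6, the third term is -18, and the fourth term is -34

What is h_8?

1st diffs: -8, -12, -16.
2nd diffs: -4, -4 (constant).
Newton forward-difference form: h_j = 2 + (-8)·C(j-1,1) + (-4)·C(j-1,2).
At j = 8: j-1 = 7, so h_8 = 2 - 56 - 84 = -138.

-138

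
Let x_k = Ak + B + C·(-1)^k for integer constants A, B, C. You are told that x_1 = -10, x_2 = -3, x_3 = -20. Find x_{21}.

-110

Plug in k = 1, 2, 3: A + B - C = -10; 2A + B + C = -3; 3A + B - C = -20.
Subtracting the first from the second: A + 2C = 7.
Subtracting the second from the third: A - 2C = -17.
Solving: C = 6, A = -5, then B = 1.
Hence x_{21} = -5·21 + 1 + 6·(-1) = -110.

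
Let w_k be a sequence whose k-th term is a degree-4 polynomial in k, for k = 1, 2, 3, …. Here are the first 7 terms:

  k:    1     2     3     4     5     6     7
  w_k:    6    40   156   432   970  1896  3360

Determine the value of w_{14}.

1st diffs: 34, 116, 276, 538, 926, 1464.
2nd diffs: 82, 160, 262, 388, 538.
3rd diffs: 78, 102, 126, 150.
4th diffs: 24, 24, 24 (constant).
Newton forward-difference form: w_k = 6 + 34·C(k-1,1) + 82·C(k-1,2) + 78·C(k-1,3) + 24·C(k-1,4).
At k = 14: k-1 = 13, so w_{14} = 6 + 442 + 6396 + 22308 + 17160 = 46312.

46312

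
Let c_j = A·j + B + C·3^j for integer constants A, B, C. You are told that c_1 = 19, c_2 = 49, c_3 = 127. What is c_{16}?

The three given values yield: A + B + 3C = 19; 2A + B + 9C = 49; 3A + B + 27C = 127.
Subtracting the first from the second: A + 6C = 30.
Subtracting the second from the third: A + 18C = 78.
Solving: C = 4, A = 6, then B = 1.
Hence c_{16} = 6·16 + 1 + 4·43046721 = 172186981.

172186981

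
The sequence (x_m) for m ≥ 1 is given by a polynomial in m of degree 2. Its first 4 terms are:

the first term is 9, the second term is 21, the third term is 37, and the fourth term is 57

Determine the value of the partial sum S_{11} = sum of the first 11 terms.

1419

1st diffs: 12, 16, 20.
2nd diffs: 4, 4 (constant).
So x_m = 2m^2 + 6m + 1.
Continuing: …, 81, 109, 141, 177, …, x_{11} = 309.
Summing m = 1..11 (11 terms) gives 1419.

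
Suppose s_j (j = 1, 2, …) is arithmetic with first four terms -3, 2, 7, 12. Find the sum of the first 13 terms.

Common difference d = 5.
s_j = -3 + (j - 1)·5.
s_{13} = 57; S = 13·(-3 + 57)/2 = 351.

351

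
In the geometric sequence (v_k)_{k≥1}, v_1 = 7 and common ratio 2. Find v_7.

v_k = 7·2^(k-1).
v_7 = 7·2^6 = 448.

448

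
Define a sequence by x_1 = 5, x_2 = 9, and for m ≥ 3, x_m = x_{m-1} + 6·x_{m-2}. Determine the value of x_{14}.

Compute successive terms:
x_3 = 39  x_4 = 93  x_5 = 327  …  x_{11} = 225615  x_{12} = 670701  x_{13} = 2024391  x_{14} = 6048597.
(Characteristic roots are 3 and -2.)

6048597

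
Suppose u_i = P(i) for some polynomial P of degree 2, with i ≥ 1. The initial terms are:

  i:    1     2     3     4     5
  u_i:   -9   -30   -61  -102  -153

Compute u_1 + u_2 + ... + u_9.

-1677

1st diffs: -21, -31, -41, -51.
2nd diffs: -10, -10, -10 (constant).
Newton forward-difference form: u_i = -9 + (-21)·C(i-1,1) + (-10)·C(i-1,2).
Continuing: -214, -285, -366, -457.
Summing i = 1..9 (9 terms) gives -1677.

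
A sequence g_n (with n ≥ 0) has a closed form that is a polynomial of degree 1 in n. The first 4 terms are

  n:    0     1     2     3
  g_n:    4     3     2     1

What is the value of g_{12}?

-8

1st diffs: -1, -1, -1 (constant).
So g_n = -n + 4.
Evaluating at n = 12 gives g_{12} = -8.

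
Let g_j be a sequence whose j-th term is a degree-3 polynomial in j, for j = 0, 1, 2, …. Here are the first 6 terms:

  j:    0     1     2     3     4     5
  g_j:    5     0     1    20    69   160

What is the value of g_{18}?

10625

1st diffs: -5, 1, 19, 49, 91.
2nd diffs: 6, 18, 30, 42.
3rd diffs: 12, 12, 12 (constant).
Newton forward-difference form: g_j = 5 + (-5)·C(j,1) + 6·C(j,2) + 12·C(j,3).
At j = 18: j = 18, so g_{18} = 5 - 90 + 918 + 9792 = 10625.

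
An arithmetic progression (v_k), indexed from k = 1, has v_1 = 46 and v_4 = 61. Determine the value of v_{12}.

101

Common difference d = (61 - 46) / (4 - 1) = 5.
v_k = 46 + (k - 1)·5.
v_{12} = 46 + 11·5 = 101.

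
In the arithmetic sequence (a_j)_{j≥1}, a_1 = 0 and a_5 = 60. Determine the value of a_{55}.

Common difference d = (60 - 0) / (5 - 1) = 15.
a_j = 0 + (j - 1)·15.
a_{55} = 0 + 54·15 = 810.

810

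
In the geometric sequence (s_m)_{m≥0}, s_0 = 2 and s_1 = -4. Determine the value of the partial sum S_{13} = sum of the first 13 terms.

5462

Common ratio r = -2.
s_m = 2·(-2)^(m-0).
S = 2·((-2)^13 - 1)/(-2 - 1) = 2·(-8192 - 1)/(-3) = 5462.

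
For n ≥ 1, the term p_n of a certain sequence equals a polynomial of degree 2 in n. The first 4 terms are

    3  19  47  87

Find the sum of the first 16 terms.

8688

1st diffs: 16, 28, 40.
2nd diffs: 12, 12 (constant).
Newton forward-difference form: p_n = 3 + 16·C(n-1,1) + 12·C(n-1,2).
Continuing: …, 139, 203, 279, 367, …, p_{16} = 1503.
Summing n = 1..16 (16 terms) gives 8688.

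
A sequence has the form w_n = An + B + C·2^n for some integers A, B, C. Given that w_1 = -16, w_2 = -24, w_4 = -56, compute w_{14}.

Write the equations: A + B + 2C = -16; 2A + B + 4C = -24; 4A + B + 16C = -56.
Subtracting the first from the second: A + 2C = -8.
Subtracting the second from the third: 2A + 12C = -32.
Solving: C = -2, A = -4, then B = -8.
So w_n = -4·n + (-8) + (-2)·2^n; at n=14 this is -32832.

-32832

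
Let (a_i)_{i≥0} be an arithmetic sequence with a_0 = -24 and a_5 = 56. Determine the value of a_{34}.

Common difference d = (56 - (-24)) / (5 - 0) = 16.
a_i = -24 + (i - 0)·16.
a_{34} = -24 + 34·16 = 520.

520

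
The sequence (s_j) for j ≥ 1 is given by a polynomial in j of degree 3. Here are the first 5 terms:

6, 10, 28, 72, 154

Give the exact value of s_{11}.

2116

1st diffs: 4, 18, 44, 82.
2nd diffs: 14, 26, 38.
3rd diffs: 12, 12 (constant).
Newton forward-difference form: s_j = 6 + 4·C(j-1,1) + 14·C(j-1,2) + 12·C(j-1,3).
At j = 11: j-1 = 10, so s_{11} = 6 + 40 + 630 + 1440 = 2116.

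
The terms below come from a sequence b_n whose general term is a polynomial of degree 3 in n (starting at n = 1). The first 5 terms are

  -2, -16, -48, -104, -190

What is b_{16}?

1st diffs: -14, -32, -56, -86.
2nd diffs: -18, -24, -30.
3rd diffs: -6, -6 (constant).
So b_n = -n^3 - 3n^2 + 2n.
Evaluating at n = 16 gives b_{16} = -4832.

-4832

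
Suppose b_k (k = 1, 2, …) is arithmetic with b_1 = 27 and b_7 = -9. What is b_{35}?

Common difference d = (-9 - 27) / (7 - 1) = -6.
b_k = 27 + (k - 1)·(-6).
b_{35} = 27 + 34·(-6) = -177.

-177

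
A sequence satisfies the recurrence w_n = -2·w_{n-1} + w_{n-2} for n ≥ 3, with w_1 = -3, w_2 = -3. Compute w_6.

-51

Step forward from the initial values:
w_3 = 3; w_4 = -9; w_5 = 21; w_6 = -51.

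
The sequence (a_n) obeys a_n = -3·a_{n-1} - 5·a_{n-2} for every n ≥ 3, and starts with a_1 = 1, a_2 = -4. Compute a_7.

a_3 = 7  a_4 = -1  a_5 = -32  a_6 = 101  a_7 = -143.

-143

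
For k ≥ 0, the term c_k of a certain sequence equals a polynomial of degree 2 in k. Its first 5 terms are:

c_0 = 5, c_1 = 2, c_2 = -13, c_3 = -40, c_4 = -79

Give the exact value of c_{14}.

-1129

1st diffs: -3, -15, -27, -39.
2nd diffs: -12, -12, -12 (constant).
Newton forward-difference form: c_k = 5 + (-3)·C(k,1) + (-12)·C(k,2).
At k = 14: k = 14, so c_{14} = 5 - 42 - 1092 = -1129.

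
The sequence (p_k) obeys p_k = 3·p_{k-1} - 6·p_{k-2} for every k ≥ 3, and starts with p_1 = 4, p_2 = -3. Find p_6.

Iterate the recurrence:
p_3 = -33;  p_4 = -81;  p_5 = -45;  p_6 = 351.

351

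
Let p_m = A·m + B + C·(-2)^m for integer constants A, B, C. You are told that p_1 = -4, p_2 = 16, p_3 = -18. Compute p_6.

204

At m = 1, 2, 3: A + B - 2C = -4; 2A + B + 4C = 16; 3A + B - 8C = -18.
Subtracting the first from the second: A + 6C = 20.
Subtracting the second from the third: A - 12C = -34.
Solving: C = 3, A = 2, then B = 0.
So p_m = 2·m + 0 + 3·(-2)^m; at m=6 this is 204.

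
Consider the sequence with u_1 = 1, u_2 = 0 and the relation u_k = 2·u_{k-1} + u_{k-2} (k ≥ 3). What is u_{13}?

5741

Compute successive terms:
u_3 = 1; u_4 = 2; u_5 = 5; …; u_{10} = 408; u_{11} = 985; u_{12} = 2378; u_{13} = 5741.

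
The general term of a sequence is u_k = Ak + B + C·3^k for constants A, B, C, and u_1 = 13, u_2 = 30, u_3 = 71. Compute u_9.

The three given values yield: A + B + 3C = 13; 2A + B + 9C = 30; 3A + B + 27C = 71.
Subtracting the first from the second: A + 6C = 17.
Subtracting the second from the third: A + 18C = 41.
Solving: C = 2, A = 5, then B = 2.
Hence u_9 = 5·9 + 2 + 2·19683 = 39413.

39413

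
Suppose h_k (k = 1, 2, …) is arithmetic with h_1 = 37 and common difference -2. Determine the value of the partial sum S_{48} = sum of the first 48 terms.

h_k = 37 + (k - 1)·(-2).
h_{48} = -57; S = 48·(37 + (-57))/2 = -480.

-480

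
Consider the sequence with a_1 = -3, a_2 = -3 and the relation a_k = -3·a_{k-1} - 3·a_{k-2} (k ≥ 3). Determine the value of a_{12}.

2916

Iterate the recurrence:
a_3 = 18; a_4 = -45; a_5 = 81; a_6 = -108; a_7 = 81; a_8 = 81; a_9 = -486; a_{10} = 1215; a_{11} = -2187; a_{12} = 2916.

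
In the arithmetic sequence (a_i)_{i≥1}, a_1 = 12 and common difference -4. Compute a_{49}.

a_i = 12 + (i - 1)·(-4).
a_{49} = 12 + 48·(-4) = -180.

-180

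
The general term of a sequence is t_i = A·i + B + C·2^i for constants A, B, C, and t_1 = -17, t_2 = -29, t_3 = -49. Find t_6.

-285

At i = 1, 2, 3: A + B + 2C = -17; 2A + B + 4C = -29; 3A + B + 8C = -49.
Subtracting the first from the second: A + 2C = -12.
Subtracting the second from the third: A + 4C = -20.
Solving: C = -4, A = -4, then B = -5.
Hence t_6 = -4·6 + (-5) + (-4)·64 = -285.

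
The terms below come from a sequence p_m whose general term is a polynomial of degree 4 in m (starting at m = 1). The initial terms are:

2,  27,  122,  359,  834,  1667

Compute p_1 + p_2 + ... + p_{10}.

1st diffs: 25, 95, 237, 475, 833.
2nd diffs: 70, 142, 238, 358.
3rd diffs: 72, 96, 120.
4th diffs: 24, 24 (constant).
Newton forward-difference form: p_m = 2 + 25·C(m-1,1) + 70·C(m-1,2) + 72·C(m-1,3) + 24·C(m-1,4).
Continuing: 3002, 5007, 7874, 11819.
Summing m = 1..10 (10 terms) gives 30713.

30713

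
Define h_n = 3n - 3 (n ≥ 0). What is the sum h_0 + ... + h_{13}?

231

Over n = 0..13: Σn = 91.
Total = (3)·91 + (-3)·14 = 231.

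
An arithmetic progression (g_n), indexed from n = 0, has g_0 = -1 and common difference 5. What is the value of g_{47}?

g_n = -1 + (n - 0)·5.
g_{47} = -1 + 47·5 = 234.

234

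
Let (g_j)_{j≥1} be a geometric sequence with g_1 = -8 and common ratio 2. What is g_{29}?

g_j = (-8)·2^(j-1).
g_{29} = (-8)·2^28 = -2147483648.

-2147483648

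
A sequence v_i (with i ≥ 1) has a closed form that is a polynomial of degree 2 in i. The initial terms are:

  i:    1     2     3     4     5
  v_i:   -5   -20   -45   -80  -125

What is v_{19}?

-1805

1st diffs: -15, -25, -35, -45.
2nd diffs: -10, -10, -10 (constant).
So v_i = -5i^2.
Evaluating at i = 19 gives v_{19} = -1805.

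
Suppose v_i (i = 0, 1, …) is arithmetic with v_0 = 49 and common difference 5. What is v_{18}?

139

v_i = 49 + (i - 0)·5.
v_{18} = 49 + 18·5 = 139.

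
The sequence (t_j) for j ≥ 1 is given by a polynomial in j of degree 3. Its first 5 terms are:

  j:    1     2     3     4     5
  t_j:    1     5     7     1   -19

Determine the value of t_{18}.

-4283

1st diffs: 4, 2, -6, -20.
2nd diffs: -2, -8, -14.
3rd diffs: -6, -6 (constant).
So t_j = -j^3 + 5j^2 - 4j + 1.
Evaluating at j = 18 gives t_{18} = -4283.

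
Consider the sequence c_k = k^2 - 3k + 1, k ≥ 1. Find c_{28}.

701

c_{28} = 1·28^2 - 3·28 + 1 = 701.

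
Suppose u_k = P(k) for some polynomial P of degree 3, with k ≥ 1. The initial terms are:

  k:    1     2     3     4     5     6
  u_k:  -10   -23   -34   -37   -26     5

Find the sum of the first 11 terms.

1st diffs: -13, -11, -3, 11, 31.
2nd diffs: 2, 8, 14, 20.
3rd diffs: 6, 6, 6 (constant).
Newton forward-difference form: u_k = -10 + (-13)·C(k-1,1) + 2·C(k-1,2) + 6·C(k-1,3).
Continuing: …, 62, 151, 278, 449, …, u_{11} = 670.
Summing k = 1..11 (11 terms) gives 1485.

1485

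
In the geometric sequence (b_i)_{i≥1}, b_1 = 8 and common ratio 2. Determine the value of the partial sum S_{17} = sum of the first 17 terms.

1048568

b_i = 8·2^(i-1).
S = 8·(2^17 - 1)/(2 - 1) = 8·(131072 - 1)/(1) = 1048568.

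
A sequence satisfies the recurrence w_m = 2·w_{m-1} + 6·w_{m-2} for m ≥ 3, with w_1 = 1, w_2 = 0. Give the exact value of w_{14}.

Applying the relation repeatedly:
w_3 = 6, w_4 = 12, w_5 = 60, …, w_{11} = 129120, w_{12} = 470208, w_{13} = 1715136, w_{14} = 6251520.

6251520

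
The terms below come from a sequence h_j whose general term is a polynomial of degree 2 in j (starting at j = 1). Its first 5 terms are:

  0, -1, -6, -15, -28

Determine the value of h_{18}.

1st diffs: -1, -5, -9, -13.
2nd diffs: -4, -4, -4 (constant).
So h_j = -2j^2 + 5j - 3.
Evaluating at j = 18 gives h_{18} = -561.

-561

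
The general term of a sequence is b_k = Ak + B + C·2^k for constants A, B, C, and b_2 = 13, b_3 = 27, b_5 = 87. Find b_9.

1071

At k = 2, 3, 5: 2A + B + 4C = 13; 3A + B + 8C = 27; 5A + B + 32C = 87.
Subtracting the first from the second: A + 4C = 14.
Subtracting the second from the third: 2A + 24C = 60.
Solving: C = 2, A = 6, then B = -7.
Hence b_9 = 6·9 + (-7) + 2·512 = 1071.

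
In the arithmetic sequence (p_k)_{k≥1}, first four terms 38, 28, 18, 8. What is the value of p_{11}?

-62

Common difference d = -10.
p_k = 38 + (k - 1)·(-10).
p_{11} = 38 + 10·(-10) = -62.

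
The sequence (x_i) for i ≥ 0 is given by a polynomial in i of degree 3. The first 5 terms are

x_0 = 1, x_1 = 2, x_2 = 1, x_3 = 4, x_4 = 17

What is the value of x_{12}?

1201

1st diffs: 1, -1, 3, 13.
2nd diffs: -2, 4, 10.
3rd diffs: 6, 6 (constant).
So x_i = i^3 - 4i^2 + 4i + 1.
Evaluating at i = 12 gives x_{12} = 1201.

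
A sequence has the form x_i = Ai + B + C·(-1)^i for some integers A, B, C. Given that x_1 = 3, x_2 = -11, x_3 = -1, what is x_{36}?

-79

Write the equations: A + B - C = 3; 2A + B + C = -11; 3A + B - C = -1.
Subtracting the first from the second: A + 2C = -14.
Subtracting the second from the third: A - 2C = 10.
Solving: C = -6, A = -2, then B = -1.
Hence x_{36} = -2·36 + (-1) + (-6)·1 = -79.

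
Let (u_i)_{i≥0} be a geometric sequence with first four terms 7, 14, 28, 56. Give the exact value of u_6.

Common ratio r = 2.
u_i = 7·2^(i-0).
u_6 = 7·2^6 = 448.

448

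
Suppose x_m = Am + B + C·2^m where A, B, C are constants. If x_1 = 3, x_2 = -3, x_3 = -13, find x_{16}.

-131095

Write the equations: A + B + 2C = 3; 2A + B + 4C = -3; 3A + B + 8C = -13.
Subtracting the first from the second: A + 2C = -6.
Subtracting the second from the third: A + 4C = -10.
Solving: C = -2, A = -2, then B = 9.
Therefore x_{16} = -32 + 9 + (-2)·65536 = -131095.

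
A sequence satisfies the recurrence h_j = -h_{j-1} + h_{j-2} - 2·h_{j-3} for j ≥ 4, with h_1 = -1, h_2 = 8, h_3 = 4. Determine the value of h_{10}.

366

h_4 = 6;  h_5 = -18;  h_6 = 16;  h_7 = -46;  h_8 = 98;  h_9 = -176;  h_{10} = 366.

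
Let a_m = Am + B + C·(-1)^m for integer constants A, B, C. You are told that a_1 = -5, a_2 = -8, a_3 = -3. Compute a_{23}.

The three given values yield: A + B - C = -5; 2A + B + C = -8; 3A + B - C = -3.
Subtracting the first from the second: A + 2C = -3.
Subtracting the second from the third: A - 2C = 5.
Solving: C = -2, A = 1, then B = -8.
Therefore a_{23} = 23 + (-8) + (-2)·(-1) = 17.

17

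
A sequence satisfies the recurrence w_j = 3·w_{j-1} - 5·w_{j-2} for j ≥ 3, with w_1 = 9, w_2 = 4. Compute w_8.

2956

Step forward from the initial values:
w_3 = -33; w_4 = -119; w_5 = -192; w_6 = 19; w_7 = 1017; w_8 = 2956.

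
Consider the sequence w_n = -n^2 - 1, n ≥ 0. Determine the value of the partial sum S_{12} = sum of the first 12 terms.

Over n = 0..11: Σn = 66, Σn² = 506.
Total = (-1)·506 + (-1)·12 = -518.

-518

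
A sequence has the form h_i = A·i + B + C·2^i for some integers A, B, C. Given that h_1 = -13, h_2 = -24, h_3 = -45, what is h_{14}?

-81936

At i = 1, 2, 3: A + B + 2C = -13; 2A + B + 4C = -24; 3A + B + 8C = -45.
Subtracting the first from the second: A + 2C = -11.
Subtracting the second from the third: A + 4C = -21.
Solving: C = -5, A = -1, then B = -2.
Hence h_{14} = -1·14 + (-2) + (-5)·16384 = -81936.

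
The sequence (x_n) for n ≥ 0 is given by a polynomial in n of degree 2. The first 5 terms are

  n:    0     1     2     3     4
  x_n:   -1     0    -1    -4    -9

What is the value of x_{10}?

1st diffs: 1, -1, -3, -5.
2nd diffs: -2, -2, -2 (constant).
Newton forward-difference form: x_n = -1 + 1·C(n,1) + (-2)·C(n,2).
At n = 10: n = 10, so x_{10} = -1 + 10 - 90 = -81.

-81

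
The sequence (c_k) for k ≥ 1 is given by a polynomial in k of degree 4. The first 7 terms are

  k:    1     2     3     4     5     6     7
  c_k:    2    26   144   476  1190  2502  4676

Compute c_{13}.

56654

1st diffs: 24, 118, 332, 714, 1312, 2174.
2nd diffs: 94, 214, 382, 598, 862.
3rd diffs: 120, 168, 216, 264.
4th diffs: 48, 48, 48 (constant).
So c_k = 2k^4 - 3k^2 + 3k.
Evaluating at k = 13 gives c_{13} = 56654.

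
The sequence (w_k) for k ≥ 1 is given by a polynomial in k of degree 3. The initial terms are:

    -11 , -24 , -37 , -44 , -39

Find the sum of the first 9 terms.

1st diffs: -13, -13, -7, 5.
2nd diffs: 0, 6, 12.
3rd diffs: 6, 6 (constant).
So w_k = k^3 - 6k^2 - 2k - 4.
Continuing: -16, 31, 108, 221.
Summing k = 1..9 (9 terms) gives 189.

189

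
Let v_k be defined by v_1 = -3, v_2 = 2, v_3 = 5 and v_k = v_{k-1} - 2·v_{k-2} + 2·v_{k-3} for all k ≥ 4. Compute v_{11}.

85

Applying the relation repeatedly:
v_4 = -5; v_5 = -11; v_6 = 9; v_7 = 21; v_8 = -19; v_9 = -43; v_{10} = 37; v_{11} = 85.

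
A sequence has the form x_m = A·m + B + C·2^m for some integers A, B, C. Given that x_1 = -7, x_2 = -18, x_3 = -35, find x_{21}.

-6291557

Write the equations: A + B + 2C = -7; 2A + B + 4C = -18; 3A + B + 8C = -35.
Subtracting the first from the second: A + 2C = -11.
Subtracting the second from the third: A + 4C = -17.
Solving: C = -3, A = -5, then B = 4.
Hence x_{21} = -5·21 + 4 + (-3)·2097152 = -6291557.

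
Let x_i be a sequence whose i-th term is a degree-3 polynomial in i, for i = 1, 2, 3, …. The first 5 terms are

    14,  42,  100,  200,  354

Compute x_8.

1st diffs: 28, 58, 100, 154.
2nd diffs: 30, 42, 54.
3rd diffs: 12, 12 (constant).
Newton forward-difference form: x_i = 14 + 28·C(i-1,1) + 30·C(i-1,2) + 12·C(i-1,3).
At i = 8: i-1 = 7, so x_8 = 14 + 196 + 630 + 420 = 1260.

1260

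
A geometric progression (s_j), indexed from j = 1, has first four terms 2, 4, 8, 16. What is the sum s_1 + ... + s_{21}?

4194302

Common ratio r = 2.
s_j = 2·2^(j-1).
S = 2·(2^21 - 1)/(2 - 1) = 2·(2097152 - 1)/(1) = 4194302.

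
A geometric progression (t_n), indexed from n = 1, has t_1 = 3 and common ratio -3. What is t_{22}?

t_n = 3·(-3)^(n-1).
t_{22} = 3·(-3)^21 = -31381059609.

-31381059609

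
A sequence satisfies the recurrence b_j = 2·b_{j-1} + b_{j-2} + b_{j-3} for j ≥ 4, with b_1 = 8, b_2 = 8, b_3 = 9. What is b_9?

3534

Compute successive terms:
b_4 = 34;  b_5 = 85;  b_6 = 213;  b_7 = 545;  b_8 = 1388;  b_9 = 3534.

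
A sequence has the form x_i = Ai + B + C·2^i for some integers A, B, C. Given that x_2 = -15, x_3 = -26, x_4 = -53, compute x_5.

Write the equations: 2A + B + 4C = -15; 3A + B + 8C = -26; 4A + B + 16C = -53.
Subtracting the first from the second: A + 4C = -11.
Subtracting the second from the third: A + 8C = -27.
Solving: C = -4, A = 5, then B = -9.
Therefore x_5 = 25 + (-9) + (-4)·32 = -112.

-112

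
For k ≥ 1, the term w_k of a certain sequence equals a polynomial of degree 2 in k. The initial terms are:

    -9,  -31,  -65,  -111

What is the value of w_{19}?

1st diffs: -22, -34, -46.
2nd diffs: -12, -12 (constant).
Newton forward-difference form: w_k = -9 + (-22)·C(k-1,1) + (-12)·C(k-1,2).
At k = 19: k-1 = 18, so w_{19} = -9 - 396 - 1836 = -2241.

-2241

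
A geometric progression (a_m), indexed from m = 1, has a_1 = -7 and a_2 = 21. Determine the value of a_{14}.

11160261

Common ratio r = -3.
a_m = (-7)·(-3)^(m-1).
a_{14} = (-7)·(-3)^13 = 11160261.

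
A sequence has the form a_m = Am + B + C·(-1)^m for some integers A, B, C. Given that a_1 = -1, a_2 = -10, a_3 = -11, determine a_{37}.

Write the equations: A + B - C = -1; 2A + B + C = -10; 3A + B - C = -11.
Subtracting the first from the second: A + 2C = -9.
Subtracting the second from the third: A - 2C = -1.
Solving: C = -2, A = -5, then B = 2.
Hence a_{37} = -5·37 + 2 + (-2)·(-1) = -181.

-181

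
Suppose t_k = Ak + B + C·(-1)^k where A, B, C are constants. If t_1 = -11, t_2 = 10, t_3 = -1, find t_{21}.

89

At k = 1, 2, 3: A + B - C = -11; 2A + B + C = 10; 3A + B - C = -1.
Subtracting the first from the second: A + 2C = 21.
Subtracting the second from the third: A - 2C = -11.
Solving: C = 8, A = 5, then B = -8.
So t_k = 5·k + (-8) + 8·(-1)^k; at k=21 this is 89.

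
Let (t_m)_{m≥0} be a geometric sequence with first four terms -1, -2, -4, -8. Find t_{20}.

Common ratio r = 2.
t_m = (-1)·2^(m-0).
t_{20} = (-1)·2^20 = -1048576.

-1048576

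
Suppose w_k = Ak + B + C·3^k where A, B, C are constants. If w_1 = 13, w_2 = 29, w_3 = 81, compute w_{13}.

Plug in k = 1, 2, 3: A + B + 3C = 13; 2A + B + 9C = 29; 3A + B + 27C = 81.
Subtracting the first from the second: A + 6C = 16.
Subtracting the second from the third: A + 18C = 52.
Solving: C = 3, A = -2, then B = 6.
So w_k = -2·k + 6 + 3·3^k; at k=13 this is 4782949.

4782949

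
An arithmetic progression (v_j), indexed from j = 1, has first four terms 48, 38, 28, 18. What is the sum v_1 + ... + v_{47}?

-8554

Common difference d = -10.
v_j = 48 + (j - 1)·(-10).
v_{47} = -412; S = 47·(48 + (-412))/2 = -8554.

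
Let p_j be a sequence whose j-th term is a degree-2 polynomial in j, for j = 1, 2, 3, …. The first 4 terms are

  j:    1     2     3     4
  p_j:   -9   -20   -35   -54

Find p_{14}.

1st diffs: -11, -15, -19.
2nd diffs: -4, -4 (constant).
So p_j = -2j^2 - 5j - 2.
Evaluating at j = 14 gives p_{14} = -464.

-464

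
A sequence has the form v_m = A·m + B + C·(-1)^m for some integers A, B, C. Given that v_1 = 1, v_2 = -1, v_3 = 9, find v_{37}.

Plug in m = 1, 2, 3: A + B - C = 1; 2A + B + C = -1; 3A + B - C = 9.
Subtracting the first from the second: A + 2C = -2.
Subtracting the second from the third: A - 2C = 10.
Solving: C = -3, A = 4, then B = -6.
Hence v_{37} = 4·37 + (-6) + (-3)·(-1) = 145.

145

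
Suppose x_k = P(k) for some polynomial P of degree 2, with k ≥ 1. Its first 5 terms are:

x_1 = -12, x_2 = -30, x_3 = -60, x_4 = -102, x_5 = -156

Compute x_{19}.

1st diffs: -18, -30, -42, -54.
2nd diffs: -12, -12, -12 (constant).
So x_k = -6k^2 - 6.
Evaluating at k = 19 gives x_{19} = -2172.

-2172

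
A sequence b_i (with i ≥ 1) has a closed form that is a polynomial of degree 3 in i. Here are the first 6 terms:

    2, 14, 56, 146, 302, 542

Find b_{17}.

13874

1st diffs: 12, 42, 90, 156, 240.
2nd diffs: 30, 48, 66, 84.
3rd diffs: 18, 18, 18 (constant).
Newton forward-difference form: b_i = 2 + 12·C(i-1,1) + 30·C(i-1,2) + 18·C(i-1,3).
At i = 17: i-1 = 16, so b_{17} = 2 + 192 + 3600 + 10080 = 13874.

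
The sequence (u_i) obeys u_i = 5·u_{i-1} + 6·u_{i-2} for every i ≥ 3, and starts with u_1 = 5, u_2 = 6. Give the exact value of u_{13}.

3420657960

u_3 = 60;  u_4 = 336;  u_5 = 2040;  …;  u_{10} = 15836376;  u_{11} = 95018280;  u_{12} = 570109656;  u_{13} = 3420657960.
(Characteristic roots are 6 and -1.)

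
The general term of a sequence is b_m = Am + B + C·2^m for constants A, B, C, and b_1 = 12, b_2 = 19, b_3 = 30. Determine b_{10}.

Plug in m = 1, 2, 3: A + B + 2C = 12; 2A + B + 4C = 19; 3A + B + 8C = 30.
Subtracting the first from the second: A + 2C = 7.
Subtracting the second from the third: A + 4C = 11.
Solving: C = 2, A = 3, then B = 5.
So b_m = 3·m + 5 + 2·2^m; at m=10 this is 2083.

2083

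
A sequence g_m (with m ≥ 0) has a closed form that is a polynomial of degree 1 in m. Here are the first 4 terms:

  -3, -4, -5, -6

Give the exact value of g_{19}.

-22

1st diffs: -1, -1, -1 (constant).
So g_m = -m - 3.
Evaluating at m = 19 gives g_{19} = -22.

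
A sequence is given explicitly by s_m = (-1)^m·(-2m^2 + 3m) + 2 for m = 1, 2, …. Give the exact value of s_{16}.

-462

(-1)^16 = 1; -2m^2 + 3m at m=16 is -464; so s_{16} = -462.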